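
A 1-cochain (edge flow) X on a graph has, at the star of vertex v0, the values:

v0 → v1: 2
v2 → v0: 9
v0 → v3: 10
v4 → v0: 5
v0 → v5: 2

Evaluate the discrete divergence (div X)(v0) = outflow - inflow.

Divergence = sum of outgoing flows = 2 + (-9) + 10 + (-5) + 2 = 0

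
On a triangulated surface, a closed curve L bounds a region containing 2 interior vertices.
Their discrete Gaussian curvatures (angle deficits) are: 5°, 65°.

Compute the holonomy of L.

Holonomy = total enclosed curvature = 5° + 65° = 70°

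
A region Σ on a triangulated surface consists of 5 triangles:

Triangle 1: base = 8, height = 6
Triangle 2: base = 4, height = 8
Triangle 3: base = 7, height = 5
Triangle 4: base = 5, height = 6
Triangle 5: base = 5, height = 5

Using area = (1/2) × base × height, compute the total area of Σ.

(1/2)×8×6 + (1/2)×4×8 + (1/2)×7×5 + (1/2)×5×6 + (1/2)×5×5 = 85.0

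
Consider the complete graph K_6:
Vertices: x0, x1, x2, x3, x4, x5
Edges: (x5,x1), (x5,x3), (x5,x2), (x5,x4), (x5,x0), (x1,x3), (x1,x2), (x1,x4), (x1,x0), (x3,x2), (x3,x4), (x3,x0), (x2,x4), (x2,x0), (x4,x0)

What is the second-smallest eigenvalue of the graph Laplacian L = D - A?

For the complete graph K_n, L = nI − J (J = all-ones matrix). J has eigenvalues n (once, eigenvector 𝟙) and 0 (multiplicity n−1), so L has eigenvalues 0 (once) and n (multiplicity n−1). Here n = 6: eigenvalue 0 once and 6 with multiplicity 5.
Laplacian eigenvalues: [0.0, 6.0, 6.0, 6.0, 6.0, 6.0]. Algebraic connectivity (smallest non-zero eigenvalue) = 6.0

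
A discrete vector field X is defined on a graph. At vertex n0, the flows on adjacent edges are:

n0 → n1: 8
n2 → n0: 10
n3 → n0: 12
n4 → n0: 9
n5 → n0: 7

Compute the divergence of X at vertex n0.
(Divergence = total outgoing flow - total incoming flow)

Divergence = sum of outgoing flows = 8 + (-10) + (-12) + (-9) + (-7) = -30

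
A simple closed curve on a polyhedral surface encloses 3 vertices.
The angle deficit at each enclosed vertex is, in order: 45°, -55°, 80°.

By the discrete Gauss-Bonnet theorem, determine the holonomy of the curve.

Holonomy = total enclosed curvature = 45° + (-55°) + 80° = 70°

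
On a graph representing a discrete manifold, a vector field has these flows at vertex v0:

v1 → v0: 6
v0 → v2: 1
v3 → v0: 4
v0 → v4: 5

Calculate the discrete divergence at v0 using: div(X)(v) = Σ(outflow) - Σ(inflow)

Divergence = sum of outgoing flows = (-6) + 1 + (-4) + 5 = -4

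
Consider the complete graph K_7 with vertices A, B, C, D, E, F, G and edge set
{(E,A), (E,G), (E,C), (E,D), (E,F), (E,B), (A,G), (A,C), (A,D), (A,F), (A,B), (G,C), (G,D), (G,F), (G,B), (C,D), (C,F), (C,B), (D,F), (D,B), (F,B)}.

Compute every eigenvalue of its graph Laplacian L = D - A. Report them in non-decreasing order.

For the complete graph K_n, L = nI − J (J = all-ones matrix). J has eigenvalues n (once, eigenvector 𝟙) and 0 (multiplicity n−1), so L has eigenvalues 0 (once) and n (multiplicity n−1). Here n = 7: eigenvalue 0 once and 7 with multiplicity 6.
Laplacian eigenvalues (increasing order): [0.0, 7.0, 7.0, 7.0, 7.0, 7.0, 7.0]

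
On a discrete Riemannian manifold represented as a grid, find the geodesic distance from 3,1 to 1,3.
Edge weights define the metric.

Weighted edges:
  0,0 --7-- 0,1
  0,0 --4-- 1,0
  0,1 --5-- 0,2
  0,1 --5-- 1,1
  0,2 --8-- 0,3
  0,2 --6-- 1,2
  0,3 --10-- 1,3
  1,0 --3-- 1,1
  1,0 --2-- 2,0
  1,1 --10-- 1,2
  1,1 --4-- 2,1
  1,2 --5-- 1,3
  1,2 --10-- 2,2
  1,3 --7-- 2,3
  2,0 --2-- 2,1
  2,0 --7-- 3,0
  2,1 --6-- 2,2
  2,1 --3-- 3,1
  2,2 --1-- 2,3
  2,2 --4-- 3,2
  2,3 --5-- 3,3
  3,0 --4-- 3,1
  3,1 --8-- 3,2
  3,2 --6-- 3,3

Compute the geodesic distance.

Shortest path: 3,1 → 2,1 → 2,2 → 2,3 → 1,3, total weight = 17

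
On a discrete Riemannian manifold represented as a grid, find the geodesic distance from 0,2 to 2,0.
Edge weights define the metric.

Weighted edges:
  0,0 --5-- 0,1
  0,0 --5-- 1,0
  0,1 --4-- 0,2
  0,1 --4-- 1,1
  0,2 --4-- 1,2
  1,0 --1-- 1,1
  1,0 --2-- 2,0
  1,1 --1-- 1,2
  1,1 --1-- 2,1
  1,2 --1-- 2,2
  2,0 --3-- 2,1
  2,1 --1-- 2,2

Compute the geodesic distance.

Shortest path: 0,2 → 1,2 → 1,1 → 1,0 → 2,0, total weight = 8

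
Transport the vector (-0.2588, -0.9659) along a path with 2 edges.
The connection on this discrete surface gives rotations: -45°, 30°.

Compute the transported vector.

Total rotation: (-45°) + 30° = -15°. Final vector: (-0.5000, -0.8660)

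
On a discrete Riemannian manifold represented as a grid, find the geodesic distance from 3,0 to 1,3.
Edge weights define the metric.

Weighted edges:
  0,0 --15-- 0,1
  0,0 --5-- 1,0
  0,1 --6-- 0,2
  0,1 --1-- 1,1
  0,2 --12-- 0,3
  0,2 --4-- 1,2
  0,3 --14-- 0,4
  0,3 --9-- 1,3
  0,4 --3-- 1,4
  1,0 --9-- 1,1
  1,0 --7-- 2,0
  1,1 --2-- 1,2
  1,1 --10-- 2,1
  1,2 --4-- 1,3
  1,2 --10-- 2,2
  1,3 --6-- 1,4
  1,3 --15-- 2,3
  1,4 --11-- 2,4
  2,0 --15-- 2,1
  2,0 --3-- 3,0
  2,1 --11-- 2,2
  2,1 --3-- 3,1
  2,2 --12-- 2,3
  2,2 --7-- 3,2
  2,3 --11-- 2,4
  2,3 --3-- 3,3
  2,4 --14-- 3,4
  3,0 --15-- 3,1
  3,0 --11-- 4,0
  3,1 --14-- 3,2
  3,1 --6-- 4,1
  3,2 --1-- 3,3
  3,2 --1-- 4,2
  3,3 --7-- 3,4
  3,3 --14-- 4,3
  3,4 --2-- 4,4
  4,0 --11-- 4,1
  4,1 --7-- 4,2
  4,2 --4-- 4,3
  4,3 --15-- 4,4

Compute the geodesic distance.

Shortest path: 3,0 → 2,0 → 1,0 → 1,1 → 1,2 → 1,3, total weight = 25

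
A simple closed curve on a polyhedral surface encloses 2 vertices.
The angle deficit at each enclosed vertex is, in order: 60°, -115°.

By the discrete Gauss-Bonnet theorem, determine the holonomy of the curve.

Holonomy = total enclosed curvature = 60° + (-115°) = -55°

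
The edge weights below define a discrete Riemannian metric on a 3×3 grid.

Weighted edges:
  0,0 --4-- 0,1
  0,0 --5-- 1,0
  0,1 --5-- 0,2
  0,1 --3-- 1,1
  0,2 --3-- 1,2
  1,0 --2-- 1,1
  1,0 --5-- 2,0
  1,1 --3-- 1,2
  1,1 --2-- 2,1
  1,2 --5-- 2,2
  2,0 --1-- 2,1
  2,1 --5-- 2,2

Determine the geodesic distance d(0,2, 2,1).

Shortest path: 0,2 → 1,2 → 1,1 → 2,1, total weight = 8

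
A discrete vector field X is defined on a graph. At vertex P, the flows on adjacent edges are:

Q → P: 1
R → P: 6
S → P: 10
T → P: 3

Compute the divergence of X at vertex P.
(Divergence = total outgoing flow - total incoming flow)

Divergence = sum of outgoing flows = (-1) + (-6) + (-10) + (-3) = -20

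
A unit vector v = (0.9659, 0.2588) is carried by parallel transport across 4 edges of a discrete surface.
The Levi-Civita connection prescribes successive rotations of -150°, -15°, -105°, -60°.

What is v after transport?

Total rotation: (-150°) + (-15°) + (-105°) + (-60°) = -330° ≡ 30° (mod 360°). Final vector: (0.7071, 0.7071)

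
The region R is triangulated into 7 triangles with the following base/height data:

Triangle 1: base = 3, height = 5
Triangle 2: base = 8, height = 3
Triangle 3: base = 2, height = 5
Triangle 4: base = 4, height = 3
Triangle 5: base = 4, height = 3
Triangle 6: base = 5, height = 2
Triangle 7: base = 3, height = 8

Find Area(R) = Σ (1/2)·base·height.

(1/2)×3×5 + (1/2)×8×3 + (1/2)×2×5 + (1/2)×4×3 + (1/2)×4×3 + (1/2)×5×2 + (1/2)×3×8 = 53.5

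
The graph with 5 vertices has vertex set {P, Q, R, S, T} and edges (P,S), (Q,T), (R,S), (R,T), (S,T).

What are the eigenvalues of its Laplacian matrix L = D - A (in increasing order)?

Degrees: deg(P) = 1, deg(Q) = 1, deg(R) = 2, deg(S) = 3, deg(T) = 3.
L = D − A with rows/columns ordered (P, Q, R, S, T):
  [ 1,  0,  0, -1,  0]
  [ 0,  1,  0,  0, -1]
  [ 0,  0,  2, -1, -1]
  [-1,  0, -1,  3, -1]
  [ 0, -1, -1, -1,  3]
Characteristic polynomial: det(λI − L) = λ(λ² − 5λ + 3)(λ² − 5λ + 5).
Roots: λ = 0; (λ² − 5λ + 3) = 0 ⇒ λ = (5 ± √13)/2 ≈ 0.6972, 4.3028; (λ² − 5λ + 5) = 0 ⇒ λ = (5 ± √5)/2 ≈ 1.382, 3.618.
(Check: the roots sum (with multiplicity) to 10, matching trace L = Σdeg = 2·5 = 10.)
Laplacian eigenvalues (increasing order): [0.0, 0.6972, 1.382, 3.618, 4.3028]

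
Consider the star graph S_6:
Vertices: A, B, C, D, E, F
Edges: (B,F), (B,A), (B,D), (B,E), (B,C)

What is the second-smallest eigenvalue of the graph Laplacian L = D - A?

The star S_6 is the complete bipartite graph K_{1,5} (one hub of degree 5, 5 leaves of degree 1). The Laplacian spectrum of K_{p,q} is 0, p (multiplicity q−1), q (multiplicity p−1), p+q. With p = 1, q = 5: 0 once, 1 with multiplicity 4, and 6 once. (Check: trace L = sum of degrees = 10 = 4·1 + 6.)
Laplacian eigenvalues: [0.0, 1.0, 1.0, 1.0, 1.0, 6.0]. Algebraic connectivity (smallest non-zero eigenvalue) = 1.0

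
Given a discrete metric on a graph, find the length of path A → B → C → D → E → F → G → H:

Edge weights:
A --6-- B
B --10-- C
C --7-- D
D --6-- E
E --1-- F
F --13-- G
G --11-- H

Arc length = 6 + 10 + 7 + 6 + 1 + 13 + 11 = 54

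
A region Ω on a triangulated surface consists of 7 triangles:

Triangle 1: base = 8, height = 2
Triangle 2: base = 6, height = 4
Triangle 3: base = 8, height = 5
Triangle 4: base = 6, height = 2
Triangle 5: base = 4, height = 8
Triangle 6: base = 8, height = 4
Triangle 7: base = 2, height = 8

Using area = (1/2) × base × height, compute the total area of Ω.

(1/2)×8×2 + (1/2)×6×4 + (1/2)×8×5 + (1/2)×6×2 + (1/2)×4×8 + (1/2)×8×4 + (1/2)×2×8 = 86.0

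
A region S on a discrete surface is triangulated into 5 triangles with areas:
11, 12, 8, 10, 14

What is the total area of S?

11 + 12 + 8 + 10 + 14 = 55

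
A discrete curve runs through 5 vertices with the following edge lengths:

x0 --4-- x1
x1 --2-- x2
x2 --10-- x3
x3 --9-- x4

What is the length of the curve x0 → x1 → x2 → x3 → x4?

Arc length = 4 + 2 + 10 + 9 = 25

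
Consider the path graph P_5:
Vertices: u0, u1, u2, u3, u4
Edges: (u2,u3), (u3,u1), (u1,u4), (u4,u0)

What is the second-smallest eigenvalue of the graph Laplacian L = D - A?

The path graph P_n has Laplacian eigenvalues λ_k = 2 − 2cos(kπ/n), k = 0, 1, …, n−1. Here n = 5:
k=0: 2 − 2cos(0) = 0.0; k=1: 2 − 2cos(π/5) = 0.382; k=2: 2 − 2cos(2π/5) = 1.382; k=3: 2 − 2cos(3π/5) = 2.618; k=4: 2 − 2cos(4π/5) = 3.618.
Laplacian eigenvalues: [0.0, 0.382, 1.382, 2.618, 3.618]. Algebraic connectivity (smallest non-zero eigenvalue) = 0.382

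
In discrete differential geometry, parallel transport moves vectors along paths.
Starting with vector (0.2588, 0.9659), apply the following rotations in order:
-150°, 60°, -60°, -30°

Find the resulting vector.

Total rotation: (-150°) + 60° + (-60°) + (-30°) = -180° ≡ 180° (mod 360°). Final vector: (-0.2588, -0.9659)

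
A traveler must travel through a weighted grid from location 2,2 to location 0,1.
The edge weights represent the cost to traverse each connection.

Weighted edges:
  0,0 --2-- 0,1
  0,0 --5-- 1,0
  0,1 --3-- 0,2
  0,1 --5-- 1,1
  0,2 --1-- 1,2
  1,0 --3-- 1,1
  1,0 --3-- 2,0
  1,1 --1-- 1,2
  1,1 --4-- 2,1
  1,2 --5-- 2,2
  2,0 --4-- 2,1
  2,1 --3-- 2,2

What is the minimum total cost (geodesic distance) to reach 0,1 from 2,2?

Shortest path: 2,2 → 1,2 → 0,2 → 0,1, total weight = 9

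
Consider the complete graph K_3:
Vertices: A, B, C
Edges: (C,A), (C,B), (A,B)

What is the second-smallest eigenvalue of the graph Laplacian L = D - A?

For the complete graph K_n, L = nI − J (J = all-ones matrix). J has eigenvalues n (once, eigenvector 𝟙) and 0 (multiplicity n−1), so L has eigenvalues 0 (once) and n (multiplicity n−1). Here n = 3: eigenvalue 0 once and 3 with multiplicity 2.
Laplacian eigenvalues: [0.0, 3.0, 3.0]. Algebraic connectivity (smallest non-zero eigenvalue) = 3.0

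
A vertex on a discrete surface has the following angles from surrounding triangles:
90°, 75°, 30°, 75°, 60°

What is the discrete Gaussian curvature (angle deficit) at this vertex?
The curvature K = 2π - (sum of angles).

Sum of angles = 330°. K = 360° - 330° = 30°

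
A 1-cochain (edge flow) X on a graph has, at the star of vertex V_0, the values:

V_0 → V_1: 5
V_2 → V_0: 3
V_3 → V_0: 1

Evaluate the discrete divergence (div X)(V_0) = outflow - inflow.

Divergence = sum of outgoing flows = 5 + (-3) + (-1) = 1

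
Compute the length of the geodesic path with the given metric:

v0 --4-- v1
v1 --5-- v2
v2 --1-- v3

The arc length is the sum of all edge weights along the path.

Arc length = 4 + 5 + 1 = 10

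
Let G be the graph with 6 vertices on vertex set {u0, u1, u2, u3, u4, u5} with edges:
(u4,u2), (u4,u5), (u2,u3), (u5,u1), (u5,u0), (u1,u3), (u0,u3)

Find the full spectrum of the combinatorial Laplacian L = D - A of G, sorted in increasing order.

Degrees: deg(u0) = 2, deg(u1) = 2, deg(u2) = 2, deg(u3) = 3, deg(u4) = 2, deg(u5) = 3.
L = D − A with rows/columns ordered (u0, u1, u2, u3, u4, u5):
  [ 2,  0,  0, -1,  0, -1]
  [ 0,  2,  0, -1,  0, -1]
  [ 0,  0,  2, -1, -1,  0]
  [-1, -1, -1,  3,  0,  0]
  [ 0,  0, -1,  0,  2, -1]
  [-1, -1,  0,  0, -1,  3]
Characteristic polynomial: det(λI − L) = λ(λ² − 6λ + 6)(λ − 2)²(λ − 4).
Roots: λ = 0; (λ² − 6λ + 6) = 0 ⇒ λ = 3 ± √3 ≈ 1.2679, 4.7321; (λ − 2) = 0 ⇒ λ = 2 (multiplicity 2); (λ − 4) = 0 ⇒ λ = 4.
(Check: the roots sum (with multiplicity) to 14, matching trace L = Σdeg = 2·7 = 14.)
Laplacian eigenvalues (increasing order): [0.0, 1.2679, 2.0, 2.0, 4.0, 4.7321]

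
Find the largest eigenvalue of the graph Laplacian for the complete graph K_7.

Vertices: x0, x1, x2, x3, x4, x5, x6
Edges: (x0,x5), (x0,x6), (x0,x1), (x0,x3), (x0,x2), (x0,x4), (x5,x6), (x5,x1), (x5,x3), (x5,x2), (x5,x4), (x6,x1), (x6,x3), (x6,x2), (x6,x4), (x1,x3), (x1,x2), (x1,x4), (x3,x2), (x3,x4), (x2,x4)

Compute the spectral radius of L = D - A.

For the complete graph K_n, L = nI − J (J = all-ones matrix). J has eigenvalues n (once, eigenvector 𝟙) and 0 (multiplicity n−1), so L has eigenvalues 0 (once) and n (multiplicity n−1). Here n = 7: eigenvalue 0 once and 7 with multiplicity 6.
Laplacian eigenvalues: [0.0, 7.0, 7.0, 7.0, 7.0, 7.0, 7.0]. Largest eigenvalue (spectral radius) = 7.0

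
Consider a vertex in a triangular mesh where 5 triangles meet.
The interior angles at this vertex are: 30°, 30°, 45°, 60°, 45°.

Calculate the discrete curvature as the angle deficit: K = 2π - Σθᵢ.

Sum of angles = 210°. K = 360° - 210° = 150° = 5π/6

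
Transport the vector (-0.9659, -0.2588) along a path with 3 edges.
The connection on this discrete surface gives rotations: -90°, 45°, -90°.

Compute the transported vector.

Total rotation: (-90°) + 45° + (-90°) = -135°. Final vector: (0.5000, 0.8660)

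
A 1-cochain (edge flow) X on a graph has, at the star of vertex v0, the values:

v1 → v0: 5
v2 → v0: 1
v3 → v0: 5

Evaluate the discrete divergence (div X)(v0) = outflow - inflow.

Divergence = sum of outgoing flows = (-5) + (-1) + (-5) = -11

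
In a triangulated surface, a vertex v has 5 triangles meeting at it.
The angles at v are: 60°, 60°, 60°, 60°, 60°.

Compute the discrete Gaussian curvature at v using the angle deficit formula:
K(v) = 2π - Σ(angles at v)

Sum of angles = 300°. K = 360° - 300° = 60°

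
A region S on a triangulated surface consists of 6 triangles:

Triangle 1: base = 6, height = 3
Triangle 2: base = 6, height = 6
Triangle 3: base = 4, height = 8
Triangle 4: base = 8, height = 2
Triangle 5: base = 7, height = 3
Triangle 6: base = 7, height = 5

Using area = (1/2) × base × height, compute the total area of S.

(1/2)×6×3 + (1/2)×6×6 + (1/2)×4×8 + (1/2)×8×2 + (1/2)×7×3 + (1/2)×7×5 = 79.0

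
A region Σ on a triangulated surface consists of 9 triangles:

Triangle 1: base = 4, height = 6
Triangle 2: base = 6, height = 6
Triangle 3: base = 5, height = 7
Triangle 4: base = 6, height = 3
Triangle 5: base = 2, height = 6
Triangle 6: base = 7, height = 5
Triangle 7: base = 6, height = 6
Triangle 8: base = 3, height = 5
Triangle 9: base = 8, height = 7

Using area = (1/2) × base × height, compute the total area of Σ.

(1/2)×4×6 + (1/2)×6×6 + (1/2)×5×7 + (1/2)×6×3 + (1/2)×2×6 + (1/2)×7×5 + (1/2)×6×6 + (1/2)×3×5 + (1/2)×8×7 = 133.5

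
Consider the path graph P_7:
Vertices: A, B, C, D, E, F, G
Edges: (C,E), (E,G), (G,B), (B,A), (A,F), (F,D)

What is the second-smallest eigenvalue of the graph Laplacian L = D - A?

The path graph P_n has Laplacian eigenvalues λ_k = 2 − 2cos(kπ/n), k = 0, 1, …, n−1. Here n = 7:
k=0: 2 − 2cos(0) = 0.0; k=1: 2 − 2cos(π/7) = 0.1981; k=2: 2 − 2cos(2π/7) = 0.753; k=3: 2 − 2cos(3π/7) = 1.555; k=4: 2 − 2cos(4π/7) = 2.445; k=5: 2 − 2cos(5π/7) = 3.247; k=6: 2 − 2cos(6π/7) = 3.8019.
Laplacian eigenvalues: [0.0, 0.1981, 0.753, 1.555, 2.445, 3.247, 3.8019]. Algebraic connectivity (smallest non-zero eigenvalue) = 0.1981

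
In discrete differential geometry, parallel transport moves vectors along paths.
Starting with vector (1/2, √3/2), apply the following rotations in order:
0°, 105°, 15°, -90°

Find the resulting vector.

Total rotation: 0° + 105° + 15° + (-90°) = 30°. Final vector: (0, 1)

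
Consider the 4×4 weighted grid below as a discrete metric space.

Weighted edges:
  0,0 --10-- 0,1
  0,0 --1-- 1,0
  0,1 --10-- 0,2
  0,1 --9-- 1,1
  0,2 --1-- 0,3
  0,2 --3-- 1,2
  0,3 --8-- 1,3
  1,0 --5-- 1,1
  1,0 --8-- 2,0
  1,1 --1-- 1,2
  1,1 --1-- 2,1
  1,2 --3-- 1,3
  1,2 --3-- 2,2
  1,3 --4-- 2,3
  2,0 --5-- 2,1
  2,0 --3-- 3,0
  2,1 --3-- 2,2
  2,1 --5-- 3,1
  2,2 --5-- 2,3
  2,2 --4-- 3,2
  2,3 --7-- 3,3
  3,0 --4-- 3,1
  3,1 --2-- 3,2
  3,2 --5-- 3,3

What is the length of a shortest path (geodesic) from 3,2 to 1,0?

Shortest path: 3,2 → 2,2 → 1,2 → 1,1 → 1,0, total weight = 13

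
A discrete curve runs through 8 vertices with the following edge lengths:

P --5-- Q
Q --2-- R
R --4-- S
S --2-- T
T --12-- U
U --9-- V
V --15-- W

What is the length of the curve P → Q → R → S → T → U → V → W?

Arc length = 5 + 2 + 4 + 2 + 12 + 9 + 15 = 49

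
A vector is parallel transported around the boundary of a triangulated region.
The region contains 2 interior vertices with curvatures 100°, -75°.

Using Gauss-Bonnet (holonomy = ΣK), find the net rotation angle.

Holonomy = total enclosed curvature = 100° + (-75°) = 25°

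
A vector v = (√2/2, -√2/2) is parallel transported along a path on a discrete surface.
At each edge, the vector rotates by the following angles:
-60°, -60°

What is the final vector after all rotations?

Total rotation: (-60°) + (-60°) = -120°. Final vector: (-0.9659, -0.2588)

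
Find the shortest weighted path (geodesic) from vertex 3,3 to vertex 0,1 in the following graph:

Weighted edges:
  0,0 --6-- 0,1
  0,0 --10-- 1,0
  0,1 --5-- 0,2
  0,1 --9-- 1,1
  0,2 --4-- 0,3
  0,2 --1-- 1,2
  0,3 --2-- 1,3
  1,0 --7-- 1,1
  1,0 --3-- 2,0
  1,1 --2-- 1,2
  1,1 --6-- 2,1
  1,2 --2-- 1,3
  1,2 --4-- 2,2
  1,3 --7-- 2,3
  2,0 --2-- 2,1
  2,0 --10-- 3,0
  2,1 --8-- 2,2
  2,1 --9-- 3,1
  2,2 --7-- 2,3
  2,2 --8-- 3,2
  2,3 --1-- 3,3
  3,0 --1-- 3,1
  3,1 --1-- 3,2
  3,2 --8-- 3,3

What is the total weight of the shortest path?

Shortest path: 3,3 → 2,3 → 1,3 → 1,2 → 0,2 → 0,1, total weight = 16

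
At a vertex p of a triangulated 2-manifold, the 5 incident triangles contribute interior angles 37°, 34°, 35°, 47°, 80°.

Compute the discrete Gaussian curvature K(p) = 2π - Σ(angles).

Sum of angles = 233°. K = 360° - 233° = 127° = 127π/180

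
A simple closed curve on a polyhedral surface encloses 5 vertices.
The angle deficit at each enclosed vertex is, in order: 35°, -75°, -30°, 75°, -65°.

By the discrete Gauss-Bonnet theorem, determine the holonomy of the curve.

Holonomy = total enclosed curvature = 35° + (-75°) + (-30°) + 75° + (-65°) = -60°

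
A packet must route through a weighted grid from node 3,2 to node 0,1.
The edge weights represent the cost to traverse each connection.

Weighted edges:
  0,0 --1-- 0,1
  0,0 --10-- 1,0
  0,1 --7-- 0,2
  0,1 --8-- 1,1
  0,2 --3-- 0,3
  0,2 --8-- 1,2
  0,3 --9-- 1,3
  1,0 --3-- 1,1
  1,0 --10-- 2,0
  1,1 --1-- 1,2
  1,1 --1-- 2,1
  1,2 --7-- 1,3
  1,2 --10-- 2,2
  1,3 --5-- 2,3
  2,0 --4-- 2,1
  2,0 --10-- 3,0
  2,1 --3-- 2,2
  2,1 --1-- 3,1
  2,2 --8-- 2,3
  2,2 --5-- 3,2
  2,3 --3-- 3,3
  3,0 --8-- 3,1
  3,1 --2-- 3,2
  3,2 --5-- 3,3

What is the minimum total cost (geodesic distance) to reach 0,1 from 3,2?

Shortest path: 3,2 → 3,1 → 2,1 → 1,1 → 0,1, total weight = 12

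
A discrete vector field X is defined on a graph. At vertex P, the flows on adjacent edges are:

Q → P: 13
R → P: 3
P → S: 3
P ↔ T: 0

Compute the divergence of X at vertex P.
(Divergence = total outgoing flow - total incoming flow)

Divergence = sum of outgoing flows = (-13) + (-3) + 3 + 0 = -13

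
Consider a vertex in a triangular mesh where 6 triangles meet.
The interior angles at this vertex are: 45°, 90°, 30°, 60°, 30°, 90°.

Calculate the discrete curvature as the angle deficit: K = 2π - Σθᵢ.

Sum of angles = 345°. K = 360° - 345° = 15° = π/12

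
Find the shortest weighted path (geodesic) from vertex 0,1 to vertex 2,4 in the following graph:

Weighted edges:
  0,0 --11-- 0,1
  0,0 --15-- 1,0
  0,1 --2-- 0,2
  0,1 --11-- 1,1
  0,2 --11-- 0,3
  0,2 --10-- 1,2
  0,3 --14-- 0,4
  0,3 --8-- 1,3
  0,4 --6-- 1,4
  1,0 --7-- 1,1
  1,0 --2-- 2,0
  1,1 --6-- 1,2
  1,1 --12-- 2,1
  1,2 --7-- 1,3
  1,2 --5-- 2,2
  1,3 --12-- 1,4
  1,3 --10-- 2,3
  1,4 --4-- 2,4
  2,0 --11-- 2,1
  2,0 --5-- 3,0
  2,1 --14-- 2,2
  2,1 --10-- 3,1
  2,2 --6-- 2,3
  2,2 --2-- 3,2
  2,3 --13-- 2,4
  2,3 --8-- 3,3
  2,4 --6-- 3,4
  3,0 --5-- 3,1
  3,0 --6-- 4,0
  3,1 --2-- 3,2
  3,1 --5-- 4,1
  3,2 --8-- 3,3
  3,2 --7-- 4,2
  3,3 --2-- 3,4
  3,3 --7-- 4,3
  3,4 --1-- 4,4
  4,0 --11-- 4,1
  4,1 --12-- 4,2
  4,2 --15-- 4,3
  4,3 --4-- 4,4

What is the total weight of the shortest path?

Shortest path: 0,1 → 0,2 → 1,2 → 2,2 → 3,2 → 3,3 → 3,4 → 2,4, total weight = 35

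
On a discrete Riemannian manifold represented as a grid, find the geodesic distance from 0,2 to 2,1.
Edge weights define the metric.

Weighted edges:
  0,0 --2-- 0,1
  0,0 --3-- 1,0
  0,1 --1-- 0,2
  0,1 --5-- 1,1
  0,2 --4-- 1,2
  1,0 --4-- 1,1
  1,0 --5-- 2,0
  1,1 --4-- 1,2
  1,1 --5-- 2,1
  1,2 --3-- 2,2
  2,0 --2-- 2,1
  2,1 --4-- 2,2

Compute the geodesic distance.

Shortest path: 0,2 → 0,1 → 1,1 → 2,1, total weight = 11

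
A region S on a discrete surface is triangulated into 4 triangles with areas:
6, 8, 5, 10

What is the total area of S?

6 + 8 + 5 + 10 = 29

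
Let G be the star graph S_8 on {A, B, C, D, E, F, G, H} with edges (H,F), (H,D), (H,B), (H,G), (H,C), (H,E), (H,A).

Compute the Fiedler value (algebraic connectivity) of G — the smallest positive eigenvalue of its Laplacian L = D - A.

The star S_8 is the complete bipartite graph K_{1,7} (one hub of degree 7, 7 leaves of degree 1). The Laplacian spectrum of K_{p,q} is 0, p (multiplicity q−1), q (multiplicity p−1), p+q. With p = 1, q = 7: 0 once, 1 with multiplicity 6, and 8 once. (Check: trace L = sum of degrees = 14 = 6·1 + 8.)
Laplacian eigenvalues: [0.0, 1.0, 1.0, 1.0, 1.0, 1.0, 1.0, 8.0]. Algebraic connectivity (smallest non-zero eigenvalue) = 1.0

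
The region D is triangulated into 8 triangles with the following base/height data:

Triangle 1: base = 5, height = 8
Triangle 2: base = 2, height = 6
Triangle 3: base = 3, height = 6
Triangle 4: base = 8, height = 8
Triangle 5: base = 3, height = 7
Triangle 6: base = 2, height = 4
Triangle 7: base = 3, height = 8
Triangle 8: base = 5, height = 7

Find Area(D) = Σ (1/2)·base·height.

(1/2)×5×8 + (1/2)×2×6 + (1/2)×3×6 + (1/2)×8×8 + (1/2)×3×7 + (1/2)×2×4 + (1/2)×3×8 + (1/2)×5×7 = 111.0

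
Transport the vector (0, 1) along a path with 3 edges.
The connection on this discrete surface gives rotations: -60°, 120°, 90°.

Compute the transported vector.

Total rotation: (-60°) + 120° + 90° = 150°. Final vector: (-0.5000, -0.8660)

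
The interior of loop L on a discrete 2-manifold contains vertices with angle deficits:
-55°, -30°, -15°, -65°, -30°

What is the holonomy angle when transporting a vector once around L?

Holonomy = total enclosed curvature = (-55°) + (-30°) + (-15°) + (-65°) + (-30°) = -195°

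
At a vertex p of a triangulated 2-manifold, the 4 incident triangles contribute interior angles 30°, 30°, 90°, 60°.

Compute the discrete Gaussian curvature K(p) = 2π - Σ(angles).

Sum of angles = 210°. K = 360° - 210° = 150°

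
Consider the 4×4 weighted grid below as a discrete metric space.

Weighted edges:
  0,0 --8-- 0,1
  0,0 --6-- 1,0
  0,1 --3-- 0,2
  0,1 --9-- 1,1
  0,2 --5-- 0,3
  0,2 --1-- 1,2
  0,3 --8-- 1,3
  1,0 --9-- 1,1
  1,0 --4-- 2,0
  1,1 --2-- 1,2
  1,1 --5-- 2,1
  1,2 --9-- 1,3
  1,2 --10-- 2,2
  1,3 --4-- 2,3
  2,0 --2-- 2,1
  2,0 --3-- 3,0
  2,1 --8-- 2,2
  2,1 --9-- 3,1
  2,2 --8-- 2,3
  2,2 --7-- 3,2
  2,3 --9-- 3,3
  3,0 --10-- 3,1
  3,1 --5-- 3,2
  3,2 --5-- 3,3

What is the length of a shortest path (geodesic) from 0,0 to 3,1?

Shortest path: 0,0 → 1,0 → 2,0 → 2,1 → 3,1, total weight = 21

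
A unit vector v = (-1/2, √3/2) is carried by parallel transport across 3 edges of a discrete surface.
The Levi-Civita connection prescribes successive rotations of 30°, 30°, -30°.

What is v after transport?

Total rotation: 30° + 30° + (-30°) = 30°. Final vector: (-0.8660, 0.5000)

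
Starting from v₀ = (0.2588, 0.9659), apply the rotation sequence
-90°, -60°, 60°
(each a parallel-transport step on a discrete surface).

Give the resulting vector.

Total rotation: (-90°) + (-60°) + 60° = -90°. Final vector: (0.9659, -0.2588)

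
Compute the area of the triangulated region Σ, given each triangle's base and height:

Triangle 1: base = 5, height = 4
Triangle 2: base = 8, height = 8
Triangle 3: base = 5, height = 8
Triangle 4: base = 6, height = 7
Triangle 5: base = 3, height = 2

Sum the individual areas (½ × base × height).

(1/2)×5×4 + (1/2)×8×8 + (1/2)×5×8 + (1/2)×6×7 + (1/2)×3×2 = 86.0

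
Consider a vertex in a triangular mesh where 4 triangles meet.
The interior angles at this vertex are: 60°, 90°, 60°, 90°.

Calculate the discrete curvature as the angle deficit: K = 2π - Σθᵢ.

Sum of angles = 300°. K = 360° - 300° = 60° = π/3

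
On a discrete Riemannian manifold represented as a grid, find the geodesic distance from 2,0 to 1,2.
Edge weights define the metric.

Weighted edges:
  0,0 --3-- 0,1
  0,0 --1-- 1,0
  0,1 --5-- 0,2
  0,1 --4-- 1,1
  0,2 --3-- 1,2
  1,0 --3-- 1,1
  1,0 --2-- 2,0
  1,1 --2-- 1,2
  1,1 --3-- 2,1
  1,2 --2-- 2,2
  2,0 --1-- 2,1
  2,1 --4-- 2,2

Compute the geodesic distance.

Shortest path: 2,0 → 2,1 → 1,1 → 1,2, total weight = 6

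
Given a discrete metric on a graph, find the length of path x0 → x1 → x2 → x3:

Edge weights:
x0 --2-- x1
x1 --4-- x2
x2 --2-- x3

Arc length = 2 + 4 + 2 = 8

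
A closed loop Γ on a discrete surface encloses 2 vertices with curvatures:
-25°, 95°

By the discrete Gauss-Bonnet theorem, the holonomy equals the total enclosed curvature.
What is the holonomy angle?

Holonomy = total enclosed curvature = (-25°) + 95° = 70°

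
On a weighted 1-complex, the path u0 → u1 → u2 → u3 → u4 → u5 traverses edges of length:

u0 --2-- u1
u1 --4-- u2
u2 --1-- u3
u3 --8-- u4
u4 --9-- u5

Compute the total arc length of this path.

Arc length = 2 + 4 + 1 + 8 + 9 = 24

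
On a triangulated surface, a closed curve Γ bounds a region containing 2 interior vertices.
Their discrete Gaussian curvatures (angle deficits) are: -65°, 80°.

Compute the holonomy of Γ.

Holonomy = total enclosed curvature = (-65°) + 80° = 15°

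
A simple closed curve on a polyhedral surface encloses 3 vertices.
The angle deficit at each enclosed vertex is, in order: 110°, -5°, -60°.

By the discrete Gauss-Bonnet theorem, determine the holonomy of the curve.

Holonomy = total enclosed curvature = 110° + (-5°) + (-60°) = 45°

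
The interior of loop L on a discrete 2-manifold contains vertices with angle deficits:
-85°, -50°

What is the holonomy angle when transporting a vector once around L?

Holonomy = total enclosed curvature = (-85°) + (-50°) = -135°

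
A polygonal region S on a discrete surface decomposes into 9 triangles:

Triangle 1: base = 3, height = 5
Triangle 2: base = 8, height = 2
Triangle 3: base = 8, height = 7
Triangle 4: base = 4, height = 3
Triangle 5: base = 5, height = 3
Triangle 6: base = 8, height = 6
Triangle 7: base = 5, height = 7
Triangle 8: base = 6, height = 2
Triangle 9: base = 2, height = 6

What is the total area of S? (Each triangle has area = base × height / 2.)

(1/2)×3×5 + (1/2)×8×2 + (1/2)×8×7 + (1/2)×4×3 + (1/2)×5×3 + (1/2)×8×6 + (1/2)×5×7 + (1/2)×6×2 + (1/2)×2×6 = 110.5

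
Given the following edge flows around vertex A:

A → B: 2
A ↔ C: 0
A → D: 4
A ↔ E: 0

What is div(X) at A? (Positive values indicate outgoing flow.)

Divergence = sum of outgoing flows = 2 + 0 + 4 + 0 = 6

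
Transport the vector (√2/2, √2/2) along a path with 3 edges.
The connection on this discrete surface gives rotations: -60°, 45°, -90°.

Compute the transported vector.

Total rotation: (-60°) + 45° + (-90°) = -105°. Final vector: (0.5000, -0.8660)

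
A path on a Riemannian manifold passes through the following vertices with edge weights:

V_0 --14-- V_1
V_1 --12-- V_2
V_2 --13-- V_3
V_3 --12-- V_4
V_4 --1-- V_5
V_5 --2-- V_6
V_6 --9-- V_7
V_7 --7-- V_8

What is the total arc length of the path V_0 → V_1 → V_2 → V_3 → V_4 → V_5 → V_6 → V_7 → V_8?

Arc length = 14 + 12 + 13 + 12 + 1 + 2 + 9 + 7 = 70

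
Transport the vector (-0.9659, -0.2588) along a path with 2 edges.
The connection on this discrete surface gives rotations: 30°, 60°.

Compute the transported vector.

Total rotation: 30° + 60° = 90°. Final vector: (0.2588, -0.9659)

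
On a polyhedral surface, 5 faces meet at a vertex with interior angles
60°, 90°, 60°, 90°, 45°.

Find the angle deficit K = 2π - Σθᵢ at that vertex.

Sum of angles = 345°. K = 360° - 345° = 15°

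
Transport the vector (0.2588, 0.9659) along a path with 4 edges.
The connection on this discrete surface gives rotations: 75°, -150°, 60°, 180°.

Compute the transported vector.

Total rotation: 75° + (-150°) + 60° + 180° = 165°. Final vector: (-0.5000, -0.8660)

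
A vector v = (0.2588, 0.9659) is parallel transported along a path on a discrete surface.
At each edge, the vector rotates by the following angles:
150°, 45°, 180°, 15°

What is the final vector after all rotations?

Total rotation: 150° + 45° + 180° + 15° = 390° ≡ 30° (mod 360°). Final vector: (-0.2588, 0.9659)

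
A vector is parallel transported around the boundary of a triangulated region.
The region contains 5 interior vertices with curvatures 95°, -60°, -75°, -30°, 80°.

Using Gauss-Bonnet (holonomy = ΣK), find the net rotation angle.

Holonomy = total enclosed curvature = 95° + (-60°) + (-75°) + (-30°) + 80° = 10°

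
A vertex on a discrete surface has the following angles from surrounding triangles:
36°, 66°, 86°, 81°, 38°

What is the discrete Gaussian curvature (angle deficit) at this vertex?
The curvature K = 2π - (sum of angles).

Sum of angles = 307°. K = 360° - 307° = 53° = 53π/180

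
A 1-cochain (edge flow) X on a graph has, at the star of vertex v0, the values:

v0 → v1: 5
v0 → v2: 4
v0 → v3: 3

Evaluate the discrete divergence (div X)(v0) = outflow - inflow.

Divergence = sum of outgoing flows = 5 + 4 + 3 = 12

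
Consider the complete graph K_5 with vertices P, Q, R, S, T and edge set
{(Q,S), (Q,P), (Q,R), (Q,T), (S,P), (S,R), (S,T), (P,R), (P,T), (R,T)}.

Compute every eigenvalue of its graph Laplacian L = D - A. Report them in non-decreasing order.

For the complete graph K_n, L = nI − J (J = all-ones matrix). J has eigenvalues n (once, eigenvector 𝟙) and 0 (multiplicity n−1), so L has eigenvalues 0 (once) and n (multiplicity n−1). Here n = 5: eigenvalue 0 once and 5 with multiplicity 4.
Laplacian eigenvalues (increasing order): [0.0, 5.0, 5.0, 5.0, 5.0]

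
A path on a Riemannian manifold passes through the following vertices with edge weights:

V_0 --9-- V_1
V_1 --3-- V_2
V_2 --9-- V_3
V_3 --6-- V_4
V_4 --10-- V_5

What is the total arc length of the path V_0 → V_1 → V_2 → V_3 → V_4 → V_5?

Arc length = 9 + 3 + 9 + 6 + 10 = 37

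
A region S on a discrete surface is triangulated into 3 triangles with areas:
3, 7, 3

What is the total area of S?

3 + 7 + 3 = 13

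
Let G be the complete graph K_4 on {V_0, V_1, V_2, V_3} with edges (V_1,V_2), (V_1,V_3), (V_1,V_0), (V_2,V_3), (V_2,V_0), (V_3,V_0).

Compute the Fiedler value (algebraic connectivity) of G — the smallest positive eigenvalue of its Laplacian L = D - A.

For the complete graph K_n, L = nI − J (J = all-ones matrix). J has eigenvalues n (once, eigenvector 𝟙) and 0 (multiplicity n−1), so L has eigenvalues 0 (once) and n (multiplicity n−1). Here n = 4: eigenvalue 0 once and 4 with multiplicity 3.
Laplacian eigenvalues: [0.0, 4.0, 4.0, 4.0]. Algebraic connectivity (smallest non-zero eigenvalue) = 4.0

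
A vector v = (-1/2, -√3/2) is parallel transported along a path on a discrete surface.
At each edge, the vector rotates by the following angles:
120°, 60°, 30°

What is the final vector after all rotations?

Total rotation: 120° + 60° + 30° = 210° ≡ -150° (mod 360°). Final vector: (0, 1)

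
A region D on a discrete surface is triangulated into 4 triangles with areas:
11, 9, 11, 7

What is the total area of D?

11 + 9 + 11 + 7 = 38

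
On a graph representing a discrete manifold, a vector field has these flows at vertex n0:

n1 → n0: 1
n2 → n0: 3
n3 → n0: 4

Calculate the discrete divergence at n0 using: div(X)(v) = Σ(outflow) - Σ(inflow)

Divergence = sum of outgoing flows = (-1) + (-3) + (-4) = -8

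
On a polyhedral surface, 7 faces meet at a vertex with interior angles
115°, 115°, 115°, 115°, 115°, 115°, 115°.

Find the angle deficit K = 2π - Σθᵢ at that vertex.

Sum of angles = 805°. K = 360° - 805° = -445° = -89π/36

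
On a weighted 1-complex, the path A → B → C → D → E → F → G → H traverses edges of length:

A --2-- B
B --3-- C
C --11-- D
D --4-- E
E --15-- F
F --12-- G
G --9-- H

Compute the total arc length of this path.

Arc length = 2 + 3 + 11 + 4 + 15 + 12 + 9 = 56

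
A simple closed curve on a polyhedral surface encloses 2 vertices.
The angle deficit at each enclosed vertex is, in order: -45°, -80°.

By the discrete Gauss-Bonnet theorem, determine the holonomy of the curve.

Holonomy = total enclosed curvature = (-45°) + (-80°) = -125°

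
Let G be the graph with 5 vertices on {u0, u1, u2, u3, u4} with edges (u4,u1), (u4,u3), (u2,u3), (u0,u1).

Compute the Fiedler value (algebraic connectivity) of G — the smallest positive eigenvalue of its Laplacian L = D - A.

Degrees: deg(u0) = 1, deg(u1) = 2, deg(u2) = 1, deg(u3) = 2, deg(u4) = 2.
L = D − A with rows/columns ordered (u0, u1, u2, u3, u4):
  [ 1, -1,  0,  0,  0]
  [-1,  2,  0,  0, -1]
  [ 0,  0,  1, -1,  0]
  [ 0,  0, -1,  2, -1]
  [ 0, -1,  0, -1,  2]
Characteristic polynomial: det(λI − L) = λ(λ² − 3λ + 1)(λ² − 5λ + 5).
Roots: λ = 0; (λ² − 3λ + 1) = 0 ⇒ λ = (3 ± √5)/2 ≈ 0.382, 2.618; (λ² − 5λ + 5) = 0 ⇒ λ = (5 ± √5)/2 ≈ 1.382, 3.618.
(Check: the roots sum (with multiplicity) to 8, matching trace L = Σdeg = 2·4 = 8.)
Laplacian eigenvalues: [0.0, 0.382, 1.382, 2.618, 3.618]. Algebraic connectivity (smallest non-zero eigenvalue) = 0.382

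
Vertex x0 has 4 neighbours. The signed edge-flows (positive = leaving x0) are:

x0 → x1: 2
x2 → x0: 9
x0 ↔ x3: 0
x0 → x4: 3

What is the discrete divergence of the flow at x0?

Divergence = sum of outgoing flows = 2 + (-9) + 0 + 3 = -4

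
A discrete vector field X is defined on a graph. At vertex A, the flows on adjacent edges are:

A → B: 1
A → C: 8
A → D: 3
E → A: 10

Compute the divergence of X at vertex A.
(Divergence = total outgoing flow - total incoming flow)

Divergence = sum of outgoing flows = 1 + 8 + 3 + (-10) = 2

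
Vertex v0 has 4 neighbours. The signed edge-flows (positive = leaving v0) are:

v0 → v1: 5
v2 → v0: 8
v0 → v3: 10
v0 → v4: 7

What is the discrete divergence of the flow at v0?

Divergence = sum of outgoing flows = 5 + (-8) + 10 + 7 = 14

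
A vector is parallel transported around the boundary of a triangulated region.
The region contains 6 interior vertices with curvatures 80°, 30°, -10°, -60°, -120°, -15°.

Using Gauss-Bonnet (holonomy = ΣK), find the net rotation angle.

Holonomy = total enclosed curvature = 80° + 30° + (-10°) + (-60°) + (-120°) + (-15°) = -95°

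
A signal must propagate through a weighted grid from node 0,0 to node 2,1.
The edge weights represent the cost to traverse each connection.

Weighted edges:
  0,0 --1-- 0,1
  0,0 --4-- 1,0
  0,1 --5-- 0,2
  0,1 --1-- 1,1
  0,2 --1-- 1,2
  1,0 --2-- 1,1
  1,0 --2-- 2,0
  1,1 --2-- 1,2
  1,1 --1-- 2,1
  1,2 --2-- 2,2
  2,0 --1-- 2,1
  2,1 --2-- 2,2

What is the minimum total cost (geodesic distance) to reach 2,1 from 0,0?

Shortest path: 0,0 → 0,1 → 1,1 → 2,1, total weight = 3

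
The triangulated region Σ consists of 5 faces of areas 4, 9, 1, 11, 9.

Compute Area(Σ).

4 + 9 + 1 + 11 + 9 = 34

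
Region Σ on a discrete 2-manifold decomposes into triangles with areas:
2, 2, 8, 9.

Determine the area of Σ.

2 + 2 + 8 + 9 = 21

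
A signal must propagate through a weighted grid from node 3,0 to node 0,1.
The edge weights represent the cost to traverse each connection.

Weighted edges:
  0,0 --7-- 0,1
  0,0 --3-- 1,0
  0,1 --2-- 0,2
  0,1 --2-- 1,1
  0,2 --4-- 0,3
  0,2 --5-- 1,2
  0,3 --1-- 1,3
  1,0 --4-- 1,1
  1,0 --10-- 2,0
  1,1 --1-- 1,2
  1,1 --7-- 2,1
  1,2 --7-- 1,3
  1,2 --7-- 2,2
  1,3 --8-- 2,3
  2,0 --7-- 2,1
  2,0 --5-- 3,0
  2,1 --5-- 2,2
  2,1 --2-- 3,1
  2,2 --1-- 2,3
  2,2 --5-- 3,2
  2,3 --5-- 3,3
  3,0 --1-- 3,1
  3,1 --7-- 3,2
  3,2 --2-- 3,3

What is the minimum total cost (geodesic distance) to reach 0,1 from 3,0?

Shortest path: 3,0 → 3,1 → 2,1 → 1,1 → 0,1, total weight = 12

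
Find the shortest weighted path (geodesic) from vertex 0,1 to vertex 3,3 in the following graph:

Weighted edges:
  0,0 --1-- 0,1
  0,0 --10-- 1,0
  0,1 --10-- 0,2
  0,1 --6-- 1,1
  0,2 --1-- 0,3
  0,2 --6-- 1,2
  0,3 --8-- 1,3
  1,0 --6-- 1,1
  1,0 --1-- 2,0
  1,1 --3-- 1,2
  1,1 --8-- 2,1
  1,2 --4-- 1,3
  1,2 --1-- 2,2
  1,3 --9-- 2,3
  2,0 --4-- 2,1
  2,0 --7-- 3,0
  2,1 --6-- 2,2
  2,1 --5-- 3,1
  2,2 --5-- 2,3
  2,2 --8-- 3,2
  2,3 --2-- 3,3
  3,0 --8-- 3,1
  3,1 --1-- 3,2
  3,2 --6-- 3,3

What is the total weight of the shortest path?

Shortest path: 0,1 → 1,1 → 1,2 → 2,2 → 2,3 → 3,3, total weight = 17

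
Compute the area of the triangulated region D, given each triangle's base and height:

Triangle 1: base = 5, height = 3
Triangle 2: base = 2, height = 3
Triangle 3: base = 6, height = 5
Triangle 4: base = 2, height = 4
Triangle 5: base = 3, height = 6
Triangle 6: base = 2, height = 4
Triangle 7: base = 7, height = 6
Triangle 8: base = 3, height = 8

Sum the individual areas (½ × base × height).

(1/2)×5×3 + (1/2)×2×3 + (1/2)×6×5 + (1/2)×2×4 + (1/2)×3×6 + (1/2)×2×4 + (1/2)×7×6 + (1/2)×3×8 = 75.5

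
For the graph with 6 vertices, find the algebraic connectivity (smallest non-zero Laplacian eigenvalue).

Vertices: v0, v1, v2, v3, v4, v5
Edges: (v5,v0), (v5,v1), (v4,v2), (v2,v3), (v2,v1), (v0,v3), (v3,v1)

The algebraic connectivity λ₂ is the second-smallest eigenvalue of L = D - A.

Degrees: deg(v0) = 2, deg(v1) = 3, deg(v2) = 3, deg(v3) = 3, deg(v4) = 1, deg(v5) = 2.
L = D − A with rows/columns ordered (v0, v1, v2, v3, v4, v5):
  [ 2,  0,  0, -1,  0, -1]
  [ 0,  3, -1, -1,  0, -1]
  [ 0, -1,  3, -1, -1,  0]
  [-1, -1, -1,  3,  0,  0]
  [ 0,  0, -1,  0,  1,  0]
  [-1, -1,  0,  0,  0,  2]
Characteristic polynomial: det(λI − L) = λ(λ² − 5λ + 3)(λ − 2)(λ² − 7λ + 11).
Roots: λ = 0; (λ² − 5λ + 3) = 0 ⇒ λ = (5 ± √13)/2 ≈ 0.6972, 4.3028; (λ − 2) = 0 ⇒ λ = 2; (λ² − 7λ + 11) = 0 ⇒ λ = (7 ± √5)/2 ≈ 2.382, 4.618.
(Check: the roots sum (with multiplicity) to 14, matching trace L = Σdeg = 2·7 = 14.)
Laplacian eigenvalues: [0.0, 0.6972, 2.0, 2.382, 4.3028, 4.618]. Algebraic connectivity (smallest non-zero eigenvalue) = 0.6972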